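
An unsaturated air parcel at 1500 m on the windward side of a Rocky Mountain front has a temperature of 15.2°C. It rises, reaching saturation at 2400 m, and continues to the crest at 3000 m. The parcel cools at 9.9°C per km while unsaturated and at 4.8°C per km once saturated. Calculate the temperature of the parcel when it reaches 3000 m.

1500–2400 m, dry: Δz = 0.9 km ⇒ ΔT = -8.91°C; T = 6.29°C
2400–3000 m, saturated: Δz = 0.6 km ⇒ ΔT = -2.88°C; T = 3.41°C

3.41°C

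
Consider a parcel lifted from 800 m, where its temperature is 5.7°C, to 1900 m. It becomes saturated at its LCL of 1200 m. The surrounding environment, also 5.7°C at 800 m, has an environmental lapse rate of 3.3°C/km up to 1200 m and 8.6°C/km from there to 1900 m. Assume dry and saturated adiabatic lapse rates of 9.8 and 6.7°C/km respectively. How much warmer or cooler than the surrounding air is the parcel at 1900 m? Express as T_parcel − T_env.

-1.27°C (parcel cooler than environment)

Parcel:
  From 800 m to 1200 m (dry): cools by 9.8 × 0.4 = 3.92°C, giving 1.78°C.
  From 1200 m to 1900 m (saturated): cools by 6.7 × 0.7 = 4.69°C, giving -2.91°C.
Environment:
  From 800 m to 1200 m (environment, lower layer): cools by 3.3 × 0.4 = 1.32°C, giving 4.38°C.
  From 1200 m to 1900 m (environment, upper layer): cools by 8.6 × 0.7 = 6.02°C, giving -1.64°C.
T_parcel − T_env = -2.91 − (-1.64) = -1.27°C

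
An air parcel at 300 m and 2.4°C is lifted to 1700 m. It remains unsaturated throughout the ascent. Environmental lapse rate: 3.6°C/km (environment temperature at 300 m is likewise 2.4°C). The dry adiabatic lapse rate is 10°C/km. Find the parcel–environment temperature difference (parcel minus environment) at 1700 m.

Parcel:
  Dry to 1700 m: -10 × 1.4 km = -14°C, so T = -11.6°C.
Environment:
  Environment to 1700 m: -3.6 × 1.4 km = -5.04°C, so T = -2.64°C.
T_parcel − T_env = -11.6 − (-2.64) = -8.96°C

-8.96°C (parcel cooler than environment)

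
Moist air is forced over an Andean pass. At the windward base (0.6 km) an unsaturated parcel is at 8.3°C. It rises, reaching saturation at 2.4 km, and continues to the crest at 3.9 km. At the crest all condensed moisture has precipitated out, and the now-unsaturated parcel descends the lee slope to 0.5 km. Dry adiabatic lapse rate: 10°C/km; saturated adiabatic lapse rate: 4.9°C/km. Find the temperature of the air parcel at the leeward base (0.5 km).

600–2400 m, dry: Δz = 1.8 km ⇒ ΔT = -18°C; T = -9.7°C
2400–3900 m, saturated: Δz = 1.5 km ⇒ ΔT = -7.35°C; T = -17.05°C
3900–500 m, dry descent: Δz = 3.4 km ⇒ ΔT = +34°C; T = 16.95°C

16.95°C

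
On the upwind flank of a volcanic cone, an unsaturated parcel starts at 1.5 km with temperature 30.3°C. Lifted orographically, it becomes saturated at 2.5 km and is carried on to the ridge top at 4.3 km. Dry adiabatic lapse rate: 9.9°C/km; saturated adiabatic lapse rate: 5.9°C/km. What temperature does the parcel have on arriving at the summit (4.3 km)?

9.78°C

1500 → 2500 m (dry, 9.9°C/km): ΔT = -9.9 × 1 = -9.9°C → T = 20.4°C
2500 → 4300 m (saturated, 5.9°C/km): ΔT = -5.9 × 1.8 = -10.62°C → T = 9.78°C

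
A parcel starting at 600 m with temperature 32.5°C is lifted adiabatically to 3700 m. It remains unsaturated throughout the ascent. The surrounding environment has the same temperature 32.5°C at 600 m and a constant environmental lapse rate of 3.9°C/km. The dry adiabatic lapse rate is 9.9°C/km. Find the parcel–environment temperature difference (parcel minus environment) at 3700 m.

Parcel:
  Dry to 3700 m: -9.9 × 3.1 km = -30.69°C, so T = 1.81°C.
Environment:
  Environment to 3700 m: -3.9 × 3.1 km = -12.09°C, so T = 20.41°C.
T_parcel − T_env = 1.81 − 20.41 = -18.6°C

-18.6°C (parcel cooler than environment)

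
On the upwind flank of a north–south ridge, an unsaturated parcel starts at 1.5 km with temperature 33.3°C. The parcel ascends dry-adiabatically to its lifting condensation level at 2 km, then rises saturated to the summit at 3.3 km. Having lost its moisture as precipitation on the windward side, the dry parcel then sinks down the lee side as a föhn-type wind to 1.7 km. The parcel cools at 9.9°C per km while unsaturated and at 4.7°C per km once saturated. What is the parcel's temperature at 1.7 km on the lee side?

38.08°C

Dry to 2000 m: -9.9 × 0.5 km = -4.95°C, so T = 28.35°C.
Saturated to 3300 m: -4.7 × 1.3 km = -6.11°C, so T = 22.24°C.
Dry descent to 1700 m: +9.9 × 1.6 km = +15.84°C, so T = 38.08°C.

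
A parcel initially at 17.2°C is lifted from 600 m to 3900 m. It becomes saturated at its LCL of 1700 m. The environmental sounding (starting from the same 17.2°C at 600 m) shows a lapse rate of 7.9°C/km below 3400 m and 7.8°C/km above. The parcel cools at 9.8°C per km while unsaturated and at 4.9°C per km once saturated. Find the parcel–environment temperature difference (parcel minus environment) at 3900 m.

+4.46°C (parcel warmer than environment)

Parcel:
  600 → 1700 m (dry, 9.8°C/km): ΔT = -9.8 × 1.1 = -10.78°C → T = 6.42°C
  1700 → 3900 m (saturated, 4.9°C/km): ΔT = -4.9 × 2.2 = -10.78°C → T = -4.36°C
Environment:
  600 → 3400 m (environment, lower layer, 7.9°C/km): ΔT = -7.9 × 2.8 = -22.12°C → T = -4.92°C
  3400 → 3900 m (environment, upper layer, 7.8°C/km): ΔT = -7.8 × 0.5 = -3.9°C → T = -8.82°C
T_parcel − T_env = -4.36 − (-8.82) = +4.46°C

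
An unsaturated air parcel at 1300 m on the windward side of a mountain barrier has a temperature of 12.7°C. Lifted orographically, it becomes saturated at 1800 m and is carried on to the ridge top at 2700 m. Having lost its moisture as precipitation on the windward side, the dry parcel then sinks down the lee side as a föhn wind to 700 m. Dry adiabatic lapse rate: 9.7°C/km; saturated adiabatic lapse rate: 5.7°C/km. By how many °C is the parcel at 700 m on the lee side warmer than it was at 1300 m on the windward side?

+9.42°C

Dry to 1800 m: -9.7 × 0.5 km = -4.85°C, so T = 7.85°C.
Saturated to 2700 m: -5.7 × 0.9 km = -5.13°C, so T = 2.72°C.
Dry descent to 700 m: +9.7 × 2 km = +19.4°C, so T = 22.12°C.
Net change vs windward start: 22.12 − 12.7 = +9.42°C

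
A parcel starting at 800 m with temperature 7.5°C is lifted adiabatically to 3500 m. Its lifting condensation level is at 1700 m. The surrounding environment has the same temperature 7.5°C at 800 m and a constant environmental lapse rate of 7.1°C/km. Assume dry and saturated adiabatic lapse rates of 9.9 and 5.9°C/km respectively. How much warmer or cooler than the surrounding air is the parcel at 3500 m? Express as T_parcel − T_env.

Parcel:
  Dry to 1700 m: -9.9 × 0.9 km = -8.91°C, so T = -1.41°C.
  Saturated to 3500 m: -5.9 × 1.8 km = -10.62°C, so T = -12.03°C.
Environment:
  Environment to 3500 m: -7.1 × 2.7 km = -19.17°C, so T = -11.67°C.
T_parcel − T_env = -12.03 − (-11.67) = -0.36°C

-0.36°C (parcel cooler than environment)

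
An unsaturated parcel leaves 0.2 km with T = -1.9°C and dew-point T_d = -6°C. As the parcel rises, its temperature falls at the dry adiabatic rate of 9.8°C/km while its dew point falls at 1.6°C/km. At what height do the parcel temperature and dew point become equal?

T and T_d converge at 9.8 − 1.6 = 8.2°C per km
Height above start = (-1.9 − (-6)) / 8.2 = 0.5 km
LCL altitude = 200 m + 500 m = 700 m

0.7 km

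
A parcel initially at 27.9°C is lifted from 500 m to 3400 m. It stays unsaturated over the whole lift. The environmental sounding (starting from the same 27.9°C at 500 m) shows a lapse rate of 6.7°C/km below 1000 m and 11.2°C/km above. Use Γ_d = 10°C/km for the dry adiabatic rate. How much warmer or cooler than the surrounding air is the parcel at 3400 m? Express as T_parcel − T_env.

+1.23°C (parcel warmer than environment)

Parcel:
  500–3400 m, dry: Δz = 2.9 km ⇒ ΔT = -29°C; T = -1.1°C
Environment:
  500–1000 m, environment, lower layer: Δz = 0.5 km ⇒ ΔT = -3.35°C; T = 24.55°C
  1000–3400 m, environment, upper layer: Δz = 2.4 km ⇒ ΔT = -26.88°C; T = -2.33°C
T_parcel − T_env = -1.1 − (-2.33) = +1.23°C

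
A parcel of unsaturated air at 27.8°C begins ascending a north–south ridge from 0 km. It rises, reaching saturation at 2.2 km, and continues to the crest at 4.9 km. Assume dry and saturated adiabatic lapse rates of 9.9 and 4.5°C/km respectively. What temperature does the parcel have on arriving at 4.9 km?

-6.13°C

Dry to 2200 m: -9.9 × 2.2 km = -21.78°C, so T = 6.02°C.
Saturated to 4900 m: -4.5 × 2.7 km = -12.15°C, so T = -6.13°C.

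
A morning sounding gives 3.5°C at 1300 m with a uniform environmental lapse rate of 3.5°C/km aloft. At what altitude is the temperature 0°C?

2300 m

Height above start = (3.5 − 0) / 3.5 = 1 km
Altitude = 1300 m + 1000 m = 2300 m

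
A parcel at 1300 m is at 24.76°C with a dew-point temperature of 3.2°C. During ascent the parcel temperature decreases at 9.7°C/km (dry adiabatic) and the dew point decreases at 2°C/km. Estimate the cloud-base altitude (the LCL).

T and T_d converge at 9.7 − 2 = 7.7°C per km
Height above start = (24.76 − 3.2) / 7.7 = 2.8 km
LCL altitude = 1300 m + 2800 m = 4100 m

4100 m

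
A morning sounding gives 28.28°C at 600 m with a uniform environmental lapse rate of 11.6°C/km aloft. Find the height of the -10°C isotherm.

Height above start = (28.28 − (-10)) / 11.6 = 3.3 km
Altitude = 600 m + 3300 m = 3900 m

3900 m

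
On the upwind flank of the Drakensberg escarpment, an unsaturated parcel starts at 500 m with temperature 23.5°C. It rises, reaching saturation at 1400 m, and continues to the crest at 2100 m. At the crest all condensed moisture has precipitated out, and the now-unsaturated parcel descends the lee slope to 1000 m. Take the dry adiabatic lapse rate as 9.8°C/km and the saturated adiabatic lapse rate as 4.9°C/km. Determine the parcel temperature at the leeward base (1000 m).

500–1400 m, dry: Δz = 0.9 km ⇒ ΔT = -8.82°C; T = 14.68°C
1400–2100 m, saturated: Δz = 0.7 km ⇒ ΔT = -3.43°C; T = 11.25°C
2100–1000 m, dry descent: Δz = 1.1 km ⇒ ΔT = +10.78°C; T = 22.03°C

22.03°C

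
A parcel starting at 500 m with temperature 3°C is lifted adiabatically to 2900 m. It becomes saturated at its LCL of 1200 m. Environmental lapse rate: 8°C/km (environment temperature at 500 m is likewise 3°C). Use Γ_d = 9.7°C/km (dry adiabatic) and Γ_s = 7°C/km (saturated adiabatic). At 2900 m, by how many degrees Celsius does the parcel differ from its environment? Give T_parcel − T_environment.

+0.51°C (parcel warmer than environment)

Parcel:
  500–1200 m, dry: Δz = 0.7 km ⇒ ΔT = -6.79°C; T = -3.79°C
  1200–2900 m, saturated: Δz = 1.7 km ⇒ ΔT = -11.9°C; T = -15.69°C
Environment:
  500–2900 m, environment: Δz = 2.4 km ⇒ ΔT = -19.2°C; T = -16.2°C
T_parcel − T_env = -15.69 − (-16.2) = +0.51°C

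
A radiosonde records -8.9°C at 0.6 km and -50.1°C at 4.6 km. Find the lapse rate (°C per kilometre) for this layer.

10.3°C/km

Γ = −ΔT/Δz = (-8.9 − (-50.1)) / (4600 − 600) m
  = 41.2°C / 4 km = 10.3°C/km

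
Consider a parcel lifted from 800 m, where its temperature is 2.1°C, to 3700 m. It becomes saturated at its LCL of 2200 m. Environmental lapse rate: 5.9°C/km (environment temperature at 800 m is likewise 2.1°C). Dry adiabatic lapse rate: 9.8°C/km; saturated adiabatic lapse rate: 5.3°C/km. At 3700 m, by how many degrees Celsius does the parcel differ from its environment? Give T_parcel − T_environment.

Parcel:
  Dry to 2200 m: -9.8 × 1.4 km = -13.72°C, so T = -11.62°C.
  Saturated to 3700 m: -5.3 × 1.5 km = -7.95°C, so T = -19.57°C.
Environment:
  Environment to 3700 m: -5.9 × 2.9 km = -17.11°C, so T = -15.01°C.
T_parcel − T_env = -19.57 − (-15.01) = -4.56°C

-4.56°C (parcel cooler than environment)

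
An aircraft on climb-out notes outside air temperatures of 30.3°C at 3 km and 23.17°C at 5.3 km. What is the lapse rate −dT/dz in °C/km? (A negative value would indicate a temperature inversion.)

3.1°C/km

Γ = −ΔT/Δz = (30.3 − 23.17) / (5300 − 3000) m
  = 7.13°C / 2.3 km = 3.1°C/km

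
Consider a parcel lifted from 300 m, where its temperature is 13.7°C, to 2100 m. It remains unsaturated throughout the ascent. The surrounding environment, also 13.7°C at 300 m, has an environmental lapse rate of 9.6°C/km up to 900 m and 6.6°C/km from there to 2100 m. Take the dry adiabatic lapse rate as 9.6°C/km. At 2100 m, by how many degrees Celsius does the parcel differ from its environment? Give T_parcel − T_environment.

Parcel:
  300 → 2100 m (dry, 9.6°C/km): ΔT = -9.6 × 1.8 = -17.28°C → T = -3.58°C
Environment:
  300 → 900 m (environment, lower layer, 9.6°C/km): ΔT = -9.6 × 0.6 = -5.76°C → T = 7.94°C
  900 → 2100 m (environment, upper layer, 6.6°C/km): ΔT = -6.6 × 1.2 = -7.92°C → T = 0.02°C
T_parcel − T_env = -3.58 − 0.02 = -3.6°C

-3.6°C (parcel cooler than environment)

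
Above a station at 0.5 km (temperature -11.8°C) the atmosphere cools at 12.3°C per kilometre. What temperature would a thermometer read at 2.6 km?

Environmental to 2600 m: -12.3 × 2.1 km = -25.83°C, so T = -37.63°C.

-37.63°C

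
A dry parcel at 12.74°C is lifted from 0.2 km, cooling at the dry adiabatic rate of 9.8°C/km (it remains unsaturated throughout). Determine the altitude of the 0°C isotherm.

1.5 km

Height above start = (12.74 − 0) / 9.8 = 1.3 km
Altitude = 200 m + 1300 m = 1500 m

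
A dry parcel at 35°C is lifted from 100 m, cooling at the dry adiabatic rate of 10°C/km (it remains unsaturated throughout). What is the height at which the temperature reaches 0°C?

3600 m

Height above start = (35 − 0) / 10 = 3.5 km
Altitude = 100 m + 3500 m = 3600 m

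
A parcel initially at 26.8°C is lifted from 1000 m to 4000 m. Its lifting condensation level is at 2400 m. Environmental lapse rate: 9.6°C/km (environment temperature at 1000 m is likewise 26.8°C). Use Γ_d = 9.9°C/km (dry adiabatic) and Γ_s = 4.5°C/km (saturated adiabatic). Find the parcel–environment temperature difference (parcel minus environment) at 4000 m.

+7.74°C (parcel warmer than environment)

Parcel:
  Dry to 2400 m: -9.9 × 1.4 km = -13.86°C, so T = 12.94°C.
  Saturated to 4000 m: -4.5 × 1.6 km = -7.2°C, so T = 5.74°C.
Environment:
  Environment to 4000 m: -9.6 × 3 km = -28.8°C, so T = -2°C.
T_parcel − T_env = 5.74 − (-2) = +7.74°C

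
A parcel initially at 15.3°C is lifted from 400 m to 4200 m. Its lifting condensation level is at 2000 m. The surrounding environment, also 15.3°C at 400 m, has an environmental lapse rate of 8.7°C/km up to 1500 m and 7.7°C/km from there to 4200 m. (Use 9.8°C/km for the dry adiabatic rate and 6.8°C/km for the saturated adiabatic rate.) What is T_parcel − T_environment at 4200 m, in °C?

Parcel:
  400–2000 m, dry: Δz = 1.6 km ⇒ ΔT = -15.68°C; T = -0.38°C
  2000–4200 m, saturated: Δz = 2.2 km ⇒ ΔT = -14.96°C; T = -15.34°C
Environment:
  400–1500 m, environment, lower layer: Δz = 1.1 km ⇒ ΔT = -9.57°C; T = 5.73°C
  1500–4200 m, environment, upper layer: Δz = 2.7 km ⇒ ΔT = -20.79°C; T = -15.06°C
T_parcel − T_env = -15.34 − (-15.06) = -0.28°C

-0.28°C (parcel cooler than environment)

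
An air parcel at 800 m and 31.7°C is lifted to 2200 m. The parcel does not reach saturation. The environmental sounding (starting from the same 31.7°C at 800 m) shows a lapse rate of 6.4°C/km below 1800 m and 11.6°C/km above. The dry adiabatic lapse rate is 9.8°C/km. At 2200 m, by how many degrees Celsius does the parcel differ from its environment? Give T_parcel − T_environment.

Parcel:
  From 800 m to 2200 m (dry): cools by 9.8 × 1.4 = 13.72°C, giving 17.98°C.
Environment:
  From 800 m to 1800 m (environment, lower layer): cools by 6.4 × 1 = 6.4°C, giving 25.3°C.
  From 1800 m to 2200 m (environment, upper layer): cools by 11.6 × 0.4 = 4.64°C, giving 20.66°C.
T_parcel − T_env = 17.98 − 20.66 = -2.68°C

-2.68°C (parcel cooler than environment)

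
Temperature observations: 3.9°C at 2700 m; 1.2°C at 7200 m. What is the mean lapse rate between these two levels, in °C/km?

Γ = −ΔT/Δz = (3.9 − 1.2) / (7200 − 2700) m
  = 2.7°C / 4.5 km = 0.6°C/km

0.6°C/km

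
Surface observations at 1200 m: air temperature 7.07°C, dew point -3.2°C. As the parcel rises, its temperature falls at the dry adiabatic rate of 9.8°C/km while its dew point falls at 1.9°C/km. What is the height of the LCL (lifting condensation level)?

2500 m

T and T_d converge at 9.8 − 1.9 = 7.9°C per km
Height above start = (7.07 − (-3.2)) / 7.9 = 1.3 km
LCL altitude = 1200 m + 1300 m = 2500 m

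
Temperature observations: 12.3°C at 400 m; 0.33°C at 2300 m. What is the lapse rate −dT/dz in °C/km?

6.3°C/km

Γ = −ΔT/Δz = (12.3 − 0.33) / (2300 − 400) m
  = 11.97°C / 1.9 km = 6.3°C/km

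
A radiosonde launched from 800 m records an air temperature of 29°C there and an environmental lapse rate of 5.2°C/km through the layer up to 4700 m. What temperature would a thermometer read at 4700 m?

8.72°C

From 800 m to 4700 m (environmental): cools by 5.2 × 3.9 = 20.28°C, giving 8.72°C.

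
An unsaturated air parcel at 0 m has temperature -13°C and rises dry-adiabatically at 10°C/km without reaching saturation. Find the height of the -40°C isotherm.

Height above start = (-13 − (-40)) / 10 = 2.7 km
Altitude = 0 m + 2700 m = 2700 m

2700 m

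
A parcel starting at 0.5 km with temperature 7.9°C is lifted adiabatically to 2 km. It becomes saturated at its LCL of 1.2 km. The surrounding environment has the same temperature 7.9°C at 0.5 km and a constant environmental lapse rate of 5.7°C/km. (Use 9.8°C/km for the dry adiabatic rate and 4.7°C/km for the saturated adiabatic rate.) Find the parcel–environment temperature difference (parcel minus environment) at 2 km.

-2.07°C (parcel cooler than environment)

Parcel:
  500 → 1200 m (dry, 9.8°C/km): ΔT = -9.8 × 0.7 = -6.86°C → T = 1.04°C
  1200 → 2000 m (saturated, 4.7°C/km): ΔT = -4.7 × 0.8 = -3.76°C → T = -2.72°C
Environment:
  500 → 2000 m (environment, 5.7°C/km): ΔT = -5.7 × 1.5 = -8.55°C → T = -0.65°C
T_parcel − T_env = -2.72 − (-0.65) = -2.07°C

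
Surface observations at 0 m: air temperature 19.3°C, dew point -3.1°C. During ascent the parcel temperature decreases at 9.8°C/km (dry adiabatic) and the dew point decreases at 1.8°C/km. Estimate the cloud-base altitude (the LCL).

2800 m

T and T_d converge at 9.8 − 1.8 = 8°C per km
Height above start = (19.3 − (-3.1)) / 8 = 2.8 km
LCL altitude = 0 m + 2800 m = 2800 m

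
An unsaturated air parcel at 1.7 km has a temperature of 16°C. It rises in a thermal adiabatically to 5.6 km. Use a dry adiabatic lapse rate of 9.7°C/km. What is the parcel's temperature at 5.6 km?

-21.83°C

1700–5600 m, dry adiabatic: Δz = 3.9 km ⇒ ΔT = -37.83°C; T = -21.83°C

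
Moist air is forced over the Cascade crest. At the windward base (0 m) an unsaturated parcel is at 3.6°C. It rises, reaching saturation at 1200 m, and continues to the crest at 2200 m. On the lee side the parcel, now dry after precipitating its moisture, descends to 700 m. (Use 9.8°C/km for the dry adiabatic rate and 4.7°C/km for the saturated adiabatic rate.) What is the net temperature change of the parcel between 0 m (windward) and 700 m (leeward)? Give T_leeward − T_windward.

0–1200 m, dry: Δz = 1.2 km ⇒ ΔT = -11.76°C; T = -8.16°C
1200–2200 m, saturated: Δz = 1 km ⇒ ΔT = -4.7°C; T = -12.86°C
2200–700 m, dry descent: Δz = 1.5 km ⇒ ΔT = +14.7°C; T = 1.84°C
Net change vs windward start: 1.84 − 3.6 = -1.76°C

-1.76°C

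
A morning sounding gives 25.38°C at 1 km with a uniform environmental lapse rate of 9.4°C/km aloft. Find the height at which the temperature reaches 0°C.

3.7 km

Height above start = (25.38 − 0) / 9.4 = 2.7 km
Altitude = 1000 m + 2700 m = 3700 m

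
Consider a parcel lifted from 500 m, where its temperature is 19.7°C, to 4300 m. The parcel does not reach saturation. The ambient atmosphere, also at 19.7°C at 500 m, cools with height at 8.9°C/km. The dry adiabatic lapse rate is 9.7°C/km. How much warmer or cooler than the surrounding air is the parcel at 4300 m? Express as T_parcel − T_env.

Parcel:
  500–4300 m, dry: Δz = 3.8 km ⇒ ΔT = -36.86°C; T = -17.16°C
Environment:
  500–4300 m, environment: Δz = 3.8 km ⇒ ΔT = -33.82°C; T = -14.12°C
T_parcel − T_env = -17.16 − (-14.12) = -3.04°C

-3.04°C (parcel cooler than environment)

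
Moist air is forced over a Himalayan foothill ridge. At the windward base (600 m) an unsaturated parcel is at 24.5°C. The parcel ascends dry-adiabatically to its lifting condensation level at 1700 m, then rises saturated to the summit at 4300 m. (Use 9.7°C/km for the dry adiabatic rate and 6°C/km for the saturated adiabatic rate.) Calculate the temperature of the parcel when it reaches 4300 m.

-1.77°C

600 → 1700 m (dry, 9.7°C/km): ΔT = -9.7 × 1.1 = -10.67°C → T = 13.83°C
1700 → 4300 m (saturated, 6°C/km): ΔT = -6 × 2.6 = -15.6°C → T = -1.77°C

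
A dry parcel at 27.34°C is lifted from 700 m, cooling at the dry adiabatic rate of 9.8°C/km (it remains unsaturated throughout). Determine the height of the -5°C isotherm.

Height above start = (27.34 − (-5)) / 9.8 = 3.3 km
Altitude = 700 m + 3300 m = 4000 m

4000 m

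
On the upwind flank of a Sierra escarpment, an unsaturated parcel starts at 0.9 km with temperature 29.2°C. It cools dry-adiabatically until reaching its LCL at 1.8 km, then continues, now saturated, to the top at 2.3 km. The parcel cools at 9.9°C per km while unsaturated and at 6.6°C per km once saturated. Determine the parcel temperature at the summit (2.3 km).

16.99°C

Dry to 1800 m: -9.9 × 0.9 km = -8.91°C, so T = 20.29°C.
Saturated to 2300 m: -6.6 × 0.5 km = -3.3°C, so T = 16.99°C.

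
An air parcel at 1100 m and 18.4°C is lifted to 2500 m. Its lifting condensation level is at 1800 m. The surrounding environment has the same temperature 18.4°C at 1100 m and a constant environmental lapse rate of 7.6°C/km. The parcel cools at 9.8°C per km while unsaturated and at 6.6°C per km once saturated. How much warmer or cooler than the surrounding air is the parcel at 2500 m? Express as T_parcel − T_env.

-0.84°C (parcel cooler than environment)

Parcel:
  From 1100 m to 1800 m (dry): cools by 9.8 × 0.7 = 6.86°C, giving 11.54°C.
  From 1800 m to 2500 m (saturated): cools by 6.6 × 0.7 = 4.62°C, giving 6.92°C.
Environment:
  From 1100 m to 2500 m (environment): cools by 7.6 × 1.4 = 10.64°C, giving 7.76°C.
T_parcel − T_env = 6.92 − 7.76 = -0.84°C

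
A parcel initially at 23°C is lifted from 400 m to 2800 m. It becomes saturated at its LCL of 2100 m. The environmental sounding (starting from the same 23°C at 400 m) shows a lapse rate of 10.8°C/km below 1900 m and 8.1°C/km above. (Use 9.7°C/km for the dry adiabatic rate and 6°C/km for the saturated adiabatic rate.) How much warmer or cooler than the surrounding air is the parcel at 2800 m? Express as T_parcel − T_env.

+2.8°C (parcel warmer than environment)

Parcel:
  Dry to 2100 m: -9.7 × 1.7 km = -16.49°C, so T = 6.51°C.
  Saturated to 2800 m: -6 × 0.7 km = -4.2°C, so T = 2.31°C.
Environment:
  Environment, lower layer to 1900 m: -10.8 × 1.5 km = -16.2°C, so T = 6.8°C.
  Environment, upper layer to 2800 m: -8.1 × 0.9 km = -7.29°C, so T = -0.49°C.
T_parcel − T_env = 2.31 − (-0.49) = +2.8°C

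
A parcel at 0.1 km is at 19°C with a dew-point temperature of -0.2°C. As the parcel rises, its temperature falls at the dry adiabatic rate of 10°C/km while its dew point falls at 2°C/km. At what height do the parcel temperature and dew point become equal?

2.5 km

T and T_d converge at 10 − 2 = 8°C per km
Height above start = (19 − (-0.2)) / 8 = 2.4 km
LCL altitude = 100 m + 2400 m = 2500 m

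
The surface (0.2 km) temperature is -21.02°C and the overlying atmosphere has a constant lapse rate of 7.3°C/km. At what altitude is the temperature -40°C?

Height above start = (-21.02 − (-40)) / 7.3 = 2.6 km
Altitude = 200 m + 2600 m = 2800 m

2.8 km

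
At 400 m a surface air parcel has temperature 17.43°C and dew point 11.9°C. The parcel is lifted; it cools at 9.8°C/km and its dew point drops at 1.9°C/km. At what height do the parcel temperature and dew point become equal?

1100 m

T and T_d converge at 9.8 − 1.9 = 7.9°C per km
Height above start = (17.43 − 11.9) / 7.9 = 0.7 km
LCL altitude = 400 m + 700 m = 1100 m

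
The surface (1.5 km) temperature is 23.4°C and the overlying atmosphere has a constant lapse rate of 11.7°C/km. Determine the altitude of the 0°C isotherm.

3.5 km

Height above start = (23.4 − 0) / 11.7 = 2 km
Altitude = 1500 m + 2000 m = 3500 m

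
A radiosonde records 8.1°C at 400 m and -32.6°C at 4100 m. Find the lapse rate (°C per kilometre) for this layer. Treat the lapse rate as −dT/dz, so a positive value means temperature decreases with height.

11°C/km

Γ = −ΔT/Δz = (8.1 − (-32.6)) / (4100 − 400) m
  = 40.7°C / 3.7 km = 11°C/km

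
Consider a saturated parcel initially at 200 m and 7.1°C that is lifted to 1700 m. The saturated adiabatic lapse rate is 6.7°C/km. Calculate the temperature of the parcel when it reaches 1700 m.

-2.95°C

200–1700 m, saturated adiabatic: Δz = 1.5 km ⇒ ΔT = -10.05°C; T = -2.95°C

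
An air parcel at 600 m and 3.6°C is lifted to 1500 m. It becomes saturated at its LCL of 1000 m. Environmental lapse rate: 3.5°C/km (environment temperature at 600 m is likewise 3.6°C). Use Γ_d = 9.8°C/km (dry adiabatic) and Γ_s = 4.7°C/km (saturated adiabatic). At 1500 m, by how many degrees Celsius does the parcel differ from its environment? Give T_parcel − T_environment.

Parcel:
  Dry to 1000 m: -9.8 × 0.4 km = -3.92°C, so T = -0.32°C.
  Saturated to 1500 m: -4.7 × 0.5 km = -2.35°C, so T = -2.67°C.
Environment:
  Environment to 1500 m: -3.5 × 0.9 km = -3.15°C, so T = 0.45°C.
T_parcel − T_env = -2.67 − 0.45 = -3.12°C

-3.12°C (parcel cooler than environment)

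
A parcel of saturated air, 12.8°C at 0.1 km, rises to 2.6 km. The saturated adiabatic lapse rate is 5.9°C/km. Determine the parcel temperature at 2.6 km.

Saturated adiabatic to 2600 m: -5.9 × 2.5 km = -14.75°C, so T = -1.95°C.

-1.95°C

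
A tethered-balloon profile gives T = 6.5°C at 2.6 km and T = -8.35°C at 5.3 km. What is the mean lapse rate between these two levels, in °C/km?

5.5°C/km

Γ = −ΔT/Δz = (6.5 − (-8.35)) / (5300 − 2600) m
  = 14.85°C / 2.7 km = 5.5°C/km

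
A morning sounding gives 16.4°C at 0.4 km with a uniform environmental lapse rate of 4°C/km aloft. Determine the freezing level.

Height above start = (16.4 − 0) / 4 = 4.1 km
Altitude = 400 m + 4100 m = 4500 m

4.5 km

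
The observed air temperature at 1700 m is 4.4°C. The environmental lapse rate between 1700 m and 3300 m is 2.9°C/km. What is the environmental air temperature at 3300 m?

-0.24°C

1700 → 3300 m (environmental, 2.9°C/km): ΔT = -2.9 × 1.6 = -4.64°C → T = -0.24°C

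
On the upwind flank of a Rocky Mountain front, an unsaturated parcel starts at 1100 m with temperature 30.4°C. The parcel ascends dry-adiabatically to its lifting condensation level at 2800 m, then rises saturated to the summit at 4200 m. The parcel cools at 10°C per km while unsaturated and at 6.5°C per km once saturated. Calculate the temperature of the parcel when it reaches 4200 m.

1100–2800 m, dry: Δz = 1.7 km ⇒ ΔT = -17°C; T = 13.4°C
2800–4200 m, saturated: Δz = 1.4 km ⇒ ΔT = -9.1°C; T = 4.3°C

4.3°C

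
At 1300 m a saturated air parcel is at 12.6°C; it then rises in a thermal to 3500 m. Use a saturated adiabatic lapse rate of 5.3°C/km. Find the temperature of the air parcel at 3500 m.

1300 → 3500 m (saturated adiabatic, 5.3°C/km): ΔT = -5.3 × 2.2 = -11.66°C → T = 0.94°C

0.94°C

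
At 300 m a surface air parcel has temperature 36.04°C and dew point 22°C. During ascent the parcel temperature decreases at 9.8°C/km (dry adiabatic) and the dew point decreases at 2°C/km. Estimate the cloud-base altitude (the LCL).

2100 m

T and T_d converge at 9.8 − 2 = 7.8°C per km
Height above start = (36.04 − 22) / 7.8 = 1.8 km
LCL altitude = 300 m + 1800 m = 2100 m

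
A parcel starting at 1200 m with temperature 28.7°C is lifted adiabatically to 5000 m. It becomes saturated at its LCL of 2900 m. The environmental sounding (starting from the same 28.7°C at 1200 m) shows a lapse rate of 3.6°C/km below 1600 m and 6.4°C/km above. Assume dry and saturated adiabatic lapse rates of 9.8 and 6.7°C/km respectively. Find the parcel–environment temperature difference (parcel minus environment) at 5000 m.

-7.53°C (parcel cooler than environment)

Parcel:
  From 1200 m to 2900 m (dry): cools by 9.8 × 1.7 = 16.66°C, giving 12.04°C.
  From 2900 m to 5000 m (saturated): cools by 6.7 × 2.1 = 14.07°C, giving -2.03°C.
Environment:
  From 1200 m to 1600 m (environment, lower layer): cools by 3.6 × 0.4 = 1.44°C, giving 27.26°C.
  From 1600 m to 5000 m (environment, upper layer): cools by 6.4 × 3.4 = 21.76°C, giving 5.5°C.
T_parcel − T_env = -2.03 − 5.5 = -7.53°C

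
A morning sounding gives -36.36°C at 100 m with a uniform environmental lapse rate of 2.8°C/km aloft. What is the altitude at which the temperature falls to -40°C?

1400 m

Height above start = (-36.36 − (-40)) / 2.8 = 1.3 km
Altitude = 100 m + 1300 m = 1400 m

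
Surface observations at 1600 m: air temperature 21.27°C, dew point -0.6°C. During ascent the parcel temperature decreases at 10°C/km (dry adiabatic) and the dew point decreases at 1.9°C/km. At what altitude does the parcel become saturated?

4300 m

T and T_d converge at 10 − 1.9 = 8.1°C per km
Height above start = (21.27 − (-0.6)) / 8.1 = 2.7 km
LCL altitude = 1600 m + 2700 m = 4300 m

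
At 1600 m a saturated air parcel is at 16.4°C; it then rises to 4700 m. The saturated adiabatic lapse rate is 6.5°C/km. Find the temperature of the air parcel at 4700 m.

1600 → 4700 m (saturated adiabatic, 6.5°C/km): ΔT = -6.5 × 3.1 = -20.15°C → T = -3.75°C

-3.75°C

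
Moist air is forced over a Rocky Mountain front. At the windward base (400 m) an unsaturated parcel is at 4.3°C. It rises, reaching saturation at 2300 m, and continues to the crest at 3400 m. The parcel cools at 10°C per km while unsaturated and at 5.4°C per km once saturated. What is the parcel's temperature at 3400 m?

400–2300 m, dry: Δz = 1.9 km ⇒ ΔT = -19°C; T = -14.7°C
2300–3400 m, saturated: Δz = 1.1 km ⇒ ΔT = -5.94°C; T = -20.64°C

-20.64°C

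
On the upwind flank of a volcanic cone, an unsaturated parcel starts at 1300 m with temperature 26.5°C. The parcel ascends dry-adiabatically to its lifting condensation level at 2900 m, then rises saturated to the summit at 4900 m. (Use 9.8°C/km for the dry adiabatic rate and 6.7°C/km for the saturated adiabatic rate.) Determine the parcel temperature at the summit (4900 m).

1300–2900 m, dry: Δz = 1.6 km ⇒ ΔT = -15.68°C; T = 10.82°C
2900–4900 m, saturated: Δz = 2 km ⇒ ΔT = -13.4°C; T = -2.58°C

-2.58°C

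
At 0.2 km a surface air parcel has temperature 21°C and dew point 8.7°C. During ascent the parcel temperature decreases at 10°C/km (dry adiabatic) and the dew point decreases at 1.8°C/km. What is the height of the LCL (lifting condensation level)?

T and T_d converge at 10 − 1.8 = 8.2°C per km
Height above start = (21 − 8.7) / 8.2 = 1.5 km
LCL altitude = 200 m + 1500 m = 1700 m

1.7 km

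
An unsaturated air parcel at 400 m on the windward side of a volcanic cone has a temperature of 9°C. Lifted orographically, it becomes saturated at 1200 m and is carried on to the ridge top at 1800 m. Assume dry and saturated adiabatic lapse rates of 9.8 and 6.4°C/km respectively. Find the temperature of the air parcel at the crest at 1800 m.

-2.68°C

400–1200 m, dry: Δz = 0.8 km ⇒ ΔT = -7.84°C; T = 1.16°C
1200–1800 m, saturated: Δz = 0.6 km ⇒ ΔT = -3.84°C; T = -2.68°C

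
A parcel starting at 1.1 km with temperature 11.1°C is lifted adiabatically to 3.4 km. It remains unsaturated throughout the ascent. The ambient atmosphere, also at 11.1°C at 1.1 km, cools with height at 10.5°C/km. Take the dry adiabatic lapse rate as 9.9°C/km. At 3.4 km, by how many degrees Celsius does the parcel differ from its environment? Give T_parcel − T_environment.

+1.38°C (parcel warmer than environment)

Parcel:
  Dry to 3400 m: -9.9 × 2.3 km = -22.77°C, so T = -11.67°C.
Environment:
  Environment to 3400 m: -10.5 × 2.3 km = -24.15°C, so T = -13.05°C.
T_parcel − T_env = -11.67 − (-13.05) = +1.38°C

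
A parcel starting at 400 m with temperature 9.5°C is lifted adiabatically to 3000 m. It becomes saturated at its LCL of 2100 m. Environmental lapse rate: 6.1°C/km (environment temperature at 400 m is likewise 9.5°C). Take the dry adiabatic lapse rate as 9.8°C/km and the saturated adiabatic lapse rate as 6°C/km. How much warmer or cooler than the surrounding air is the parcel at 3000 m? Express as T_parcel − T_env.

Parcel:
  400 → 2100 m (dry, 9.8°C/km): ΔT = -9.8 × 1.7 = -16.66°C → T = -7.16°C
  2100 → 3000 m (saturated, 6°C/km): ΔT = -6 × 0.9 = -5.4°C → T = -12.56°C
Environment:
  400 → 3000 m (environment, 6.1°C/km): ΔT = -6.1 × 2.6 = -15.86°C → T = -6.36°C
T_parcel − T_env = -12.56 − (-6.36) = -6.2°C

-6.2°C (parcel cooler than environment)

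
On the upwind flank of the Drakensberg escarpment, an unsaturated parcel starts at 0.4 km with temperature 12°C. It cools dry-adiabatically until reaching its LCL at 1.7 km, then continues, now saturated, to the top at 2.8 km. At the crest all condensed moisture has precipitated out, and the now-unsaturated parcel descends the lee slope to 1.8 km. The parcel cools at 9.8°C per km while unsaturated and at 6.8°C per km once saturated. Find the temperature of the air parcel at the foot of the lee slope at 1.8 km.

1.58°C

400 → 1700 m (dry, 9.8°C/km): ΔT = -9.8 × 1.3 = -12.74°C → T = -0.74°C
1700 → 2800 m (saturated, 6.8°C/km): ΔT = -6.8 × 1.1 = -7.48°C → T = -8.22°C
2800 → 1800 m (dry descent, 9.8°C/km): ΔT = +9.8 × 1 = +9.8°C → T = 1.58°C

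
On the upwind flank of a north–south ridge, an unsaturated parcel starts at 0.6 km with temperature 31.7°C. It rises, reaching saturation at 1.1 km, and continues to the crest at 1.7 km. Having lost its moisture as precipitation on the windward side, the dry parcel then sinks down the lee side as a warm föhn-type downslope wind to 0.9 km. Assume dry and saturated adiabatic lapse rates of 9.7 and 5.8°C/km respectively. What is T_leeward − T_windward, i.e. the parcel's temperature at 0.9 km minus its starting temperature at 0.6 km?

-0.57°C

600–1100 m, dry: Δz = 0.5 km ⇒ ΔT = -4.85°C; T = 26.85°C
1100–1700 m, saturated: Δz = 0.6 km ⇒ ΔT = -3.48°C; T = 23.37°C
1700–900 m, dry descent: Δz = 0.8 km ⇒ ΔT = +7.76°C; T = 31.13°C
Net change vs windward start: 31.13 − 31.7 = -0.57°C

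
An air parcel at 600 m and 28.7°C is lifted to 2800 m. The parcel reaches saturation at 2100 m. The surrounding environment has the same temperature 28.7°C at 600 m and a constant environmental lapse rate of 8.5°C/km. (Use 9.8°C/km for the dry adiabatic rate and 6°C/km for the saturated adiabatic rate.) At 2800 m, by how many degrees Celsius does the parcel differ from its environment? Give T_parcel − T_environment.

-0.2°C (parcel cooler than environment)

Parcel:
  From 600 m to 2100 m (dry): cools by 9.8 × 1.5 = 14.7°C, giving 14°C.
  From 2100 m to 2800 m (saturated): cools by 6 × 0.7 = 4.2°C, giving 9.8°C.
Environment:
  From 600 m to 2800 m (environment): cools by 8.5 × 2.2 = 18.7°C, giving 10°C.
T_parcel − T_env = 9.8 − 10 = -0.2°C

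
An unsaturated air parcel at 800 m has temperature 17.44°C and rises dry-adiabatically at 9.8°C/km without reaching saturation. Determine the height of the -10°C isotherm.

3600 m

Height above start = (17.44 − (-10)) / 9.8 = 2.8 km
Altitude = 800 m + 2800 m = 3600 m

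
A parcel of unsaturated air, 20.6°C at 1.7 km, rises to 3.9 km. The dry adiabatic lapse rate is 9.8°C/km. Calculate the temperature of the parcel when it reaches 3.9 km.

From 1700 m to 3900 m (dry adiabatic): cools by 9.8 × 2.2 = 21.56°C, giving -0.96°C.

-0.96°C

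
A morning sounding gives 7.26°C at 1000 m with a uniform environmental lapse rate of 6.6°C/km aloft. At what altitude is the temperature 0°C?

2100 m

Height above start = (7.26 − 0) / 6.6 = 1.1 km
Altitude = 1000 m + 1100 m = 2100 m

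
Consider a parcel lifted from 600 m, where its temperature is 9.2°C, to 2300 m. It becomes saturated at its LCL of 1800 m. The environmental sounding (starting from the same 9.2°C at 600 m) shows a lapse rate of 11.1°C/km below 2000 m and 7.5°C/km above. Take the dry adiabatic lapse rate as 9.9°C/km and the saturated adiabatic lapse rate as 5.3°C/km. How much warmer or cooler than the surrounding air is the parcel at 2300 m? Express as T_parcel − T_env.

+3.26°C (parcel warmer than environment)

Parcel:
  Dry to 1800 m: -9.9 × 1.2 km = -11.88°C, so T = -2.68°C.
  Saturated to 2300 m: -5.3 × 0.5 km = -2.65°C, so T = -5.33°C.
Environment:
  Environment, lower layer to 2000 m: -11.1 × 1.4 km = -15.54°C, so T = -6.34°C.
  Environment, upper layer to 2300 m: -7.5 × 0.3 km = -2.25°C, so T = -8.59°C.
T_parcel − T_env = -5.33 − (-8.59) = +3.26°C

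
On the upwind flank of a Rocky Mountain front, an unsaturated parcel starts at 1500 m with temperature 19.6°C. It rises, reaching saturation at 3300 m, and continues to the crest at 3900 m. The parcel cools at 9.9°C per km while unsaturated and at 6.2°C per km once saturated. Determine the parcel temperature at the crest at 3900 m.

-1.94°C

From 1500 m to 3300 m (dry): cools by 9.9 × 1.8 = 17.82°C, giving 1.78°C.
From 3300 m to 3900 m (saturated): cools by 6.2 × 0.6 = 3.72°C, giving -1.94°C.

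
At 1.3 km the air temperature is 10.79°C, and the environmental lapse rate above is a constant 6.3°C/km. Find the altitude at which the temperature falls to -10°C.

4.6 km

Height above start = (10.79 − (-10)) / 6.3 = 3.3 km
Altitude = 1300 m + 3300 m = 4600 m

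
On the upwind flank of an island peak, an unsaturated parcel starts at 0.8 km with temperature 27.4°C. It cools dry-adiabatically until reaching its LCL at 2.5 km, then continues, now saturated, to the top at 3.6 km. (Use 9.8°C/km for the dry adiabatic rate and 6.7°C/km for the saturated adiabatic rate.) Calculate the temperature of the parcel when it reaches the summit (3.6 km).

800–2500 m, dry: Δz = 1.7 km ⇒ ΔT = -16.66°C; T = 10.74°C
2500–3600 m, saturated: Δz = 1.1 km ⇒ ΔT = -7.37°C; T = 3.37°C

3.37°C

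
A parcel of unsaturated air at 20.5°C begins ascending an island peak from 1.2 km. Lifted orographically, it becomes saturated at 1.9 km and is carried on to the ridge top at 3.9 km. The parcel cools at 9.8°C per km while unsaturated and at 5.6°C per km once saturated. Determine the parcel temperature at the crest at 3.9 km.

1200–1900 m, dry: Δz = 0.7 km ⇒ ΔT = -6.86°C; T = 13.64°C
1900–3900 m, saturated: Δz = 2 km ⇒ ΔT = -11.2°C; T = 2.44°C

2.44°C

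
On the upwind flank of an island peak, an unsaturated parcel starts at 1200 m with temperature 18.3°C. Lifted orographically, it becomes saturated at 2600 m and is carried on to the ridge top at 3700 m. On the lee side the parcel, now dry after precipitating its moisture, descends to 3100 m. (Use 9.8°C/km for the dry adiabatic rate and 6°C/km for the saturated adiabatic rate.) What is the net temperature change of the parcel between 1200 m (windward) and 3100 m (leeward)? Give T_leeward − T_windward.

-14.44°C

1200 → 2600 m (dry, 9.8°C/km): ΔT = -9.8 × 1.4 = -13.72°C → T = 4.58°C
2600 → 3700 m (saturated, 6°C/km): ΔT = -6 × 1.1 = -6.6°C → T = -2.02°C
3700 → 3100 m (dry descent, 9.8°C/km): ΔT = +9.8 × 0.6 = +5.88°C → T = 3.86°C
Net change vs windward start: 3.86 − 18.3 = -14.44°C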